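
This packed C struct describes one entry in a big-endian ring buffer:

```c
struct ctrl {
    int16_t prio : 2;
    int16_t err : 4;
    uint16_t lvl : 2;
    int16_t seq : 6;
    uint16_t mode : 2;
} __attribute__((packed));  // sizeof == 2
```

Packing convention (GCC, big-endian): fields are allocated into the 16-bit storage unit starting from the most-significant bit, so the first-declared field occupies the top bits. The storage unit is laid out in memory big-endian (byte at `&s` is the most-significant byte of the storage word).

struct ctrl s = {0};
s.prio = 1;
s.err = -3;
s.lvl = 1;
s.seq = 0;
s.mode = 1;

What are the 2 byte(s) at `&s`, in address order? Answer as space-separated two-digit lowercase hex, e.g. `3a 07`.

prio (2b) val=1 bits=0x1 at bit 14: 0x4000
err (4b) val=-3 bits=0xd at bit 10: 0x7400
lvl (2b) val=1 bits=0x1 at bit 8: 0x7500
seq (6b) val=0 bits=0x0 at bit 2: 0x7500
mode (2b) val=1 bits=0x1 at bit 0: 0x7501
word = 0x7501 → big-endian bytes:
  [0]=0x75  [1]=0x01

75 01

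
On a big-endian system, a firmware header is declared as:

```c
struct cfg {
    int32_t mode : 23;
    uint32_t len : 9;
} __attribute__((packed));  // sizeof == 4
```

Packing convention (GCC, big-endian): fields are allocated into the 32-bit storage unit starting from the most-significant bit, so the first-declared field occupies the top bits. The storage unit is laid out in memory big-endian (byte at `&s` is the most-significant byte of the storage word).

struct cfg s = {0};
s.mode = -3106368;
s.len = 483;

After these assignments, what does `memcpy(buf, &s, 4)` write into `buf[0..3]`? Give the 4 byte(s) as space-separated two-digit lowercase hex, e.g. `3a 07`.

a1 33 81 e3

[9+:23] mode=-3106368 & 0x7fffff = 0x5099c0; word=0xa1338000
[0+:9] len=483 & 0x1ff = 0x1e3; word=0xa13381e3
word = 0xa13381e3 → big-endian bytes:
  [0]=0xa1  [1]=0x33  [2]=0x81  [3]=0xe3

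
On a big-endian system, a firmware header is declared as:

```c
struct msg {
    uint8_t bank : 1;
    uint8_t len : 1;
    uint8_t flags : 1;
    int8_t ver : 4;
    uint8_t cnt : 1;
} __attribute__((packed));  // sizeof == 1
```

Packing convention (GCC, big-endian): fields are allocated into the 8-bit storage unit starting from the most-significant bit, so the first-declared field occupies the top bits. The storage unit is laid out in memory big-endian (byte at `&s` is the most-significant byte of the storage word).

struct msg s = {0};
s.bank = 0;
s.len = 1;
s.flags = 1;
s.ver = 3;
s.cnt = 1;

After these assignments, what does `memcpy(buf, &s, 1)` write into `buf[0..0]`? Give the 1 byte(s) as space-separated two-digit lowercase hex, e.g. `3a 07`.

67

bank:1 = 0 → 0x0 << 7 → word 0x00
len:1 = 1 → 0x1 << 6 → word 0x40
flags:1 = 1 → 0x1 << 5 → word 0x60
ver:4 = 3 → 0x3 << 1 → word 0x66
cnt:1 = 1 → 0x1 << 0 → word 0x67
word = 0x67 → big-endian bytes:
  [0]=0x67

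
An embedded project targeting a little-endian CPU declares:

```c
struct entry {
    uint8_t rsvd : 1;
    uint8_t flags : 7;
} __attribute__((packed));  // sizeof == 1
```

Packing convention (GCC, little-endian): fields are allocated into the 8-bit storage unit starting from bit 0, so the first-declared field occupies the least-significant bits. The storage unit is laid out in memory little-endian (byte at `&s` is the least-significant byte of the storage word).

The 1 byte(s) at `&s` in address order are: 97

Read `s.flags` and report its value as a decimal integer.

[0]=0x97 (little-endian) → word 0x97
rsvd:1 @ bit 0 → (0x97>>0)&0x1 = 0x1
flags:7 @ bit 1 → (0x97>>1)&0x7f = 0x4b  ←

75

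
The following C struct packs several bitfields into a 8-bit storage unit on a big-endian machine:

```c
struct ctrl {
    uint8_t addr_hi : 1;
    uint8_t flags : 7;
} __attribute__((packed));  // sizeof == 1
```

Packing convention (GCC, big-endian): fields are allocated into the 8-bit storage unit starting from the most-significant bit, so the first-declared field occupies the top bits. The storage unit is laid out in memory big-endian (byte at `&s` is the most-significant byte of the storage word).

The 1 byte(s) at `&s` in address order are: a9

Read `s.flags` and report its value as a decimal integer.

[0]=0xa9 (big-endian) → word 0xa9
addr_hi [7+:1] = (word>>7) & 0x1 = 1
flags [0+:7] = (word>>0) & 0x7f = 41  ←

41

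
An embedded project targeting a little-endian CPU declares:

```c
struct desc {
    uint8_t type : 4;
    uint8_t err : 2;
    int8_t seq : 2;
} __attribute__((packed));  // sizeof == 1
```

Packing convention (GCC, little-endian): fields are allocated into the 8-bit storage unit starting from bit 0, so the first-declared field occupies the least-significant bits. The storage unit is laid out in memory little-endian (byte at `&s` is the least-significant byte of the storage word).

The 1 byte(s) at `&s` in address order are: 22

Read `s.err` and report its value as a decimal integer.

[0]=0x22 (little-endian) → word 0x22
type:4 @ bit 0 → (0x22>>0)&0xf = 0x2
err:2 @ bit 4 → (0x22>>4)&0x3 = 0x2  ←
seq:2 @ bit 6 → (0x22>>6)&0x3 = 0x0

2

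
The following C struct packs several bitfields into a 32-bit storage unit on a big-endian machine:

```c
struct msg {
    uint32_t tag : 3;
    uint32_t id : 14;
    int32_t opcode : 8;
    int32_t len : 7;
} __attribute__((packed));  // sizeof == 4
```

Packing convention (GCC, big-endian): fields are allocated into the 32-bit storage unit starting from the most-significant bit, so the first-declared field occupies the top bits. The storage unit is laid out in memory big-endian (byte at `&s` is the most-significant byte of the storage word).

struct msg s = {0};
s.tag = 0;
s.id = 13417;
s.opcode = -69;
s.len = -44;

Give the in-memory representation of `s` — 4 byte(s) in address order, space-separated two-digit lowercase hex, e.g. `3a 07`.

[29+:3] tag=0 & 0x7 = 0x0; word=0x00000000
[15+:14] id=13417 & 0x3fff = 0x3469; word=0x1a348000
[7+:8] opcode=-69 & 0xff = 0xbb; word=0x1a34dd80
[0+:7] len=-44 & 0x7f = 0x54; word=0x1a34ddd4
word = 0x1a34ddd4 → big-endian bytes:
  [0]=0x1a  [1]=0x34  [2]=0xdd  [3]=0xd4

1a 34 dd d4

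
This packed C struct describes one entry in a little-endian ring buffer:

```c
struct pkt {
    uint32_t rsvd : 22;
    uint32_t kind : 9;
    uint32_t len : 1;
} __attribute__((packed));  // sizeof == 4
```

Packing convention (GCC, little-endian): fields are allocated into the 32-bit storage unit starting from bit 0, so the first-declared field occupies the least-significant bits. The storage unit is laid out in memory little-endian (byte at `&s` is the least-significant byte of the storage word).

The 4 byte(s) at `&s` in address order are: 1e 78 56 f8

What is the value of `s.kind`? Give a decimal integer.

[0]=0x1e [1]=0x78 [2]=0x56 [3]=0xf8 (little-endian) → word 0xf856781e
rsvd [0+:22] = (word>>0) & 0x3fffff = 1472542
kind [22+:9] = (word>>22) & 0x1ff = 481  ←
len [31+:1] = (word>>31) & 0x1 = 1

481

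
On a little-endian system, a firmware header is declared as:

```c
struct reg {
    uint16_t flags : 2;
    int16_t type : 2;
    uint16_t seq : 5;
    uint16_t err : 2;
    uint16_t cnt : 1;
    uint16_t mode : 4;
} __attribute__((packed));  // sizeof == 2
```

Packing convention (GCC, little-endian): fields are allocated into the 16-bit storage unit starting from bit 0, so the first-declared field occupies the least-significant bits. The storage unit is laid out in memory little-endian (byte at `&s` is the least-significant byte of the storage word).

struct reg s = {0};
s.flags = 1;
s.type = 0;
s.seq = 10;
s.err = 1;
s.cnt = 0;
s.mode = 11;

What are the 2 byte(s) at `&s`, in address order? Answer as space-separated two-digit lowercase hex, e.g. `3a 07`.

[0+:2] flags=1 & 0x3 = 0x1; word=0x0001
[2+:2] type=0 & 0x3 = 0x0; word=0x0001
[4+:5] seq=10 & 0x1f = 0xa; word=0x00a1
[9+:2] err=1 & 0x3 = 0x1; word=0x02a1
[11+:1] cnt=0 & 0x1 = 0x0; word=0x02a1
[12+:4] mode=11 & 0xf = 0xb; word=0xb2a1
word = 0xb2a1 → little-endian bytes:
  [0]=0xa1  [1]=0xb2

a1 b2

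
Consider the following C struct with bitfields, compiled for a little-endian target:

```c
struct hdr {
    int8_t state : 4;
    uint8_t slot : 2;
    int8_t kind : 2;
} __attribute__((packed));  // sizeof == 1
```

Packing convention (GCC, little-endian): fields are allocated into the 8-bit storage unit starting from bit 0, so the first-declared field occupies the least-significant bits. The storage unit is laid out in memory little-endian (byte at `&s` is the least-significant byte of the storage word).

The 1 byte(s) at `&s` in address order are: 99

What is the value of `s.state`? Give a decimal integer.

-7

[0]=0x99 (little-endian) → word 0x99
state [0+:4] = (word>>0) & 0xf = 9  ←
slot [4+:2] = (word>>4) & 0x3 = 1
kind [6+:2] = (word>>6) & 0x3 = 2
state signed 4b, MSB=1: 9 - 16 = -7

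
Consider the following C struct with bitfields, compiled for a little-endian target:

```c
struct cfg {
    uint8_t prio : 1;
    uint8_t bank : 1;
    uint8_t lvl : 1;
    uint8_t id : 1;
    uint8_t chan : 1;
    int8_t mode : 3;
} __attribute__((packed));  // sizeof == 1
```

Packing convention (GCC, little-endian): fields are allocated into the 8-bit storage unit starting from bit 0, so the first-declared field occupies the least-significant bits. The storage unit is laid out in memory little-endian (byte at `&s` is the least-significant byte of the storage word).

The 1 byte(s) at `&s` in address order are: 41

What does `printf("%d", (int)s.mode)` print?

[0]=0x41 (little-endian) → word 0x41
prio:1 @ bit 0 → (0x41>>0)&0x1 = 0x1
bank:1 @ bit 1 → (0x41>>1)&0x1 = 0x0
lvl:1 @ bit 2 → (0x41>>2)&0x1 = 0x0
id:1 @ bit 3 → (0x41>>3)&0x1 = 0x0
chan:1 @ bit 4 → (0x41>>4)&0x1 = 0x0
mode:3 @ bit 5 → (0x41>>5)&0x7 = 0x2  ←
mode signed 3b, MSB=0: value = 2

2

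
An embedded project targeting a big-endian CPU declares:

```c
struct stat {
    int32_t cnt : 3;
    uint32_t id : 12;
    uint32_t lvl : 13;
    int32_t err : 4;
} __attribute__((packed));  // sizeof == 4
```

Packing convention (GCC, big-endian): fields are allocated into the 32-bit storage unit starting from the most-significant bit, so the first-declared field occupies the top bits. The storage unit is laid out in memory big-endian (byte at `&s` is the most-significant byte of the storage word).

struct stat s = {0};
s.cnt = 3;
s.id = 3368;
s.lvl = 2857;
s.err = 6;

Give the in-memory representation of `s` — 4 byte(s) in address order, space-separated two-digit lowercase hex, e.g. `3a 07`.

7a 50 b2 96

cnt:3 = 3 → 0x3 << 29 → word 0x60000000
id:12 = 3368 → 0xd28 << 17 → word 0x7a500000
lvl:13 = 2857 → 0xb29 << 4 → word 0x7a50b290
err:4 = 6 → 0x6 << 0 → word 0x7a50b296
word = 0x7a50b296 → big-endian bytes:
  [0]=0x7a  [1]=0x50  [2]=0xb2  [3]=0x96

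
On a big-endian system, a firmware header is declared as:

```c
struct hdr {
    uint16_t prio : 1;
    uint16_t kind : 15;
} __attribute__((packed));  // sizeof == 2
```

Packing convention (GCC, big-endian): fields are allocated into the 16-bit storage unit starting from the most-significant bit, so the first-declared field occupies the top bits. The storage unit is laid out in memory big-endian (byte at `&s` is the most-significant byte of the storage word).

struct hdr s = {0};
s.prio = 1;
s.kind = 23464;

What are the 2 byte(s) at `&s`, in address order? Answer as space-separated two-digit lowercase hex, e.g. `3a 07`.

db a8

[15+:1] prio=1 & 0x1 = 0x1; word=0x8000
[0+:15] kind=23464 & 0x7fff = 0x5ba8; word=0xdba8
word = 0xdba8 → big-endian bytes:
  [0]=0xdb  [1]=0xa8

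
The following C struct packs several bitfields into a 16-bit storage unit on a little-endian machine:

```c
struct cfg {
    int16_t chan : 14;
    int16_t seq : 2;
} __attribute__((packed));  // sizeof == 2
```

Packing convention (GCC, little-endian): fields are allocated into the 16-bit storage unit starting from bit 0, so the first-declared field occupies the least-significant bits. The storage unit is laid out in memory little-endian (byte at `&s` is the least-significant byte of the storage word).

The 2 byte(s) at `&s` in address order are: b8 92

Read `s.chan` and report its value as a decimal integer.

4792

[0]=0xb8 [1]=0x92 (little-endian) → word 0x92b8
chan:14 @ bit 0 → (0x92b8>>0)&0x3fff = 0x12b8  ←
seq:2 @ bit 14 → (0x92b8>>14)&0x3 = 0x2
chan signed 14b, MSB=0: value = 4792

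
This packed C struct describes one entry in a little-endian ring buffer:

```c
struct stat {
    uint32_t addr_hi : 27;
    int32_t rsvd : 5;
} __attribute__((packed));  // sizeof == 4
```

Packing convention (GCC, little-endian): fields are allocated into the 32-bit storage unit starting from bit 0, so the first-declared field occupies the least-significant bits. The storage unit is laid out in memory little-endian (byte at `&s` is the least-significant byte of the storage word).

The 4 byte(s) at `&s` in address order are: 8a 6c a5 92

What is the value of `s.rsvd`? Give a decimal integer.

-14

[0]=0x8a [1]=0x6c [2]=0xa5 [3]=0x92 (little-endian) → word 0x92a56c8a
addr_hi:27 @ bit 0 → (0x92a56c8a>>0)&0x7ffffff = 0x2a56c8a
rsvd:5 @ bit 27 → (0x92a56c8a>>27)&0x1f = 0x12  ←
rsvd signed 5b, MSB=1: 18 - 32 = -14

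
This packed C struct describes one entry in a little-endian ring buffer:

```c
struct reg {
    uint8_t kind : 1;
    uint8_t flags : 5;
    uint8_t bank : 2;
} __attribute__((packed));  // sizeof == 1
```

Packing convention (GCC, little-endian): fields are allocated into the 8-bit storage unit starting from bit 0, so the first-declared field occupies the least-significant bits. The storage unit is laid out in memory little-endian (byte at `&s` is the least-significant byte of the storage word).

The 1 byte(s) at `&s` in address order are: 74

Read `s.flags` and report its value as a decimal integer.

26

[0]=0x74 (little-endian) → word 0x74
kind [0+:1] = (word>>0) & 0x1 = 0
flags [1+:5] = (word>>1) & 0x1f = 26  ←
bank [6+:2] = (word>>6) & 0x3 = 1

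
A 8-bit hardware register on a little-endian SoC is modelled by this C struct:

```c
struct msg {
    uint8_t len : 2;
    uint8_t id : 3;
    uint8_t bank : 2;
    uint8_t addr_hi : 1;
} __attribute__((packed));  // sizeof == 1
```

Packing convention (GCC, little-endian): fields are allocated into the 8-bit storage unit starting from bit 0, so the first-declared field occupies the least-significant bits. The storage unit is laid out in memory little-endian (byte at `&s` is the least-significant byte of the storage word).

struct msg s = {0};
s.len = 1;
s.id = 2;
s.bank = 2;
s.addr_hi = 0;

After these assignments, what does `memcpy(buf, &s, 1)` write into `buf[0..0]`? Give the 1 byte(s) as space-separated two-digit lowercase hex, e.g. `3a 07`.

49

len (2b) val=1 bits=0x1 at bit 0: 0x01
id (3b) val=2 bits=0x2 at bit 2: 0x09
bank (2b) val=2 bits=0x2 at bit 5: 0x49
addr_hi (1b) val=0 bits=0x0 at bit 7: 0x49
word = 0x49 → little-endian bytes:
  [0]=0x49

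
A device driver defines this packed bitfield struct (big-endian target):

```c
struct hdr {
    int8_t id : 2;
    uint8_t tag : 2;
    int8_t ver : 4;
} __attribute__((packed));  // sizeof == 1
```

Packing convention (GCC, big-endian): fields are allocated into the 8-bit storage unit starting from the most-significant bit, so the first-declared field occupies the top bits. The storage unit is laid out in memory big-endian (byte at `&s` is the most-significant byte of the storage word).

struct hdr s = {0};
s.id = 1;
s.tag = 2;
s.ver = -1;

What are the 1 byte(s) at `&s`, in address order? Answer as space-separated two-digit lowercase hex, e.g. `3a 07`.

6f

id (2b) val=1 bits=0x1 at bit 6: 0x40
tag (2b) val=2 bits=0x2 at bit 4: 0x60
ver (4b) val=-1 bits=0xf at bit 0: 0x6f
word = 0x6f → big-endian bytes:
  [0]=0x6f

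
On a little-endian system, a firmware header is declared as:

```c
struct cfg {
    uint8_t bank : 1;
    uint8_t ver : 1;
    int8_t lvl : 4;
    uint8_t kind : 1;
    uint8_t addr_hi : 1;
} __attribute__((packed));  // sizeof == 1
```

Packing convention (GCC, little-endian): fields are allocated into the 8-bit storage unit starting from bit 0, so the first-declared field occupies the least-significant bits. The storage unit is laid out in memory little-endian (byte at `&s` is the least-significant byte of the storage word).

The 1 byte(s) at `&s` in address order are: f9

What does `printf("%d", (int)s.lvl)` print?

[0]=0xf9 (little-endian) → word 0xf9
bank [0+:1] = (word>>0) & 0x1 = 1
ver [1+:1] = (word>>1) & 0x1 = 0
lvl [2+:4] = (word>>2) & 0xf = 14  ←
kind [6+:1] = (word>>6) & 0x1 = 1
addr_hi [7+:1] = (word>>7) & 0x1 = 1
lvl signed 4b, MSB=1: 14 - 16 = -2

-2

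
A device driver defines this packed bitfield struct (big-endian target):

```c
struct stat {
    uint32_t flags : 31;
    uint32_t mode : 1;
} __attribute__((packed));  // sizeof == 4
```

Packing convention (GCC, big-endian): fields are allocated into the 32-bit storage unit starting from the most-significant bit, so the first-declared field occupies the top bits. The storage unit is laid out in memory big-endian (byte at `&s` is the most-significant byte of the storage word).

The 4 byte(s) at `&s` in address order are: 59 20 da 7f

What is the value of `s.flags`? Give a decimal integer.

747662655

[0]=0x59 [1]=0x20 [2]=0xda [3]=0x7f (big-endian) → word 0x5920da7f
flags [1+:31] = (word>>1) & 0x7fffffff = 747662655  ←
mode [0+:1] = (word>>0) & 0x1 = 1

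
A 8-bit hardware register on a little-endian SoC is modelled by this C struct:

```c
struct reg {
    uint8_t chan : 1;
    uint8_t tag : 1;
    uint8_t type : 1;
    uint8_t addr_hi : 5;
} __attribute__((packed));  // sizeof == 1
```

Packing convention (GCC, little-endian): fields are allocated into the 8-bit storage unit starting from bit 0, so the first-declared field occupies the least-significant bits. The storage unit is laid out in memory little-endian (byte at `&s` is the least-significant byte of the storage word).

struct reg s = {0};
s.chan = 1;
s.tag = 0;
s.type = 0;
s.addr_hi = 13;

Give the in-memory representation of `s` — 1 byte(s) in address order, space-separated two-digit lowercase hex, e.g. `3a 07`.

chan (1b) val=1 bits=0x1 at bit 0: 0x01
tag (1b) val=0 bits=0x0 at bit 1: 0x01
type (1b) val=0 bits=0x0 at bit 2: 0x01
addr_hi (5b) val=13 bits=0xd at bit 3: 0x69
word = 0x69 → little-endian bytes:
  [0]=0x69

69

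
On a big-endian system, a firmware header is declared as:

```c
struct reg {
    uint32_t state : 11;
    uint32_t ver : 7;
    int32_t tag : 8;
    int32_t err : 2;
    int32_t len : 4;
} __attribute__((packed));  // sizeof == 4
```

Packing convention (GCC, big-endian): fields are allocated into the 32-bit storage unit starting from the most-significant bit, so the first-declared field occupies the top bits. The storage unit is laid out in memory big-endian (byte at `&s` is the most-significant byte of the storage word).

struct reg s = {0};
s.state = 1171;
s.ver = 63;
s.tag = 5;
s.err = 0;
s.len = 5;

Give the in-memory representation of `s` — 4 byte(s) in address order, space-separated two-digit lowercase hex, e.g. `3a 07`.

92 6f c1 45

state (11b) val=1171 bits=0x493 at bit 21: 0x92600000
ver (7b) val=63 bits=0x3f at bit 14: 0x926fc000
tag (8b) val=5 bits=0x5 at bit 6: 0x926fc140
err (2b) val=0 bits=0x0 at bit 4: 0x926fc140
len (4b) val=5 bits=0x5 at bit 0: 0x926fc145
word = 0x926fc145 → big-endian bytes:
  [0]=0x92  [1]=0x6f  [2]=0xc1  [3]=0x45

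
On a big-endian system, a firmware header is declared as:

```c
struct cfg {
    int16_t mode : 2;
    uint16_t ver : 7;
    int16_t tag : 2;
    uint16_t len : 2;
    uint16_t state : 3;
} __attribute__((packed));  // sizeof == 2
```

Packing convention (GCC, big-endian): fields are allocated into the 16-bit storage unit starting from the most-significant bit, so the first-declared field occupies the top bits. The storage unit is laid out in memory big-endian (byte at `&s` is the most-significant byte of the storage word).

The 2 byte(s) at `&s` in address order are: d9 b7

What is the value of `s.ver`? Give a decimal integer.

[0]=0xd9 [1]=0xb7 (big-endian) → word 0xd9b7
mode [14+:2] = (word>>14) & 0x3 = 3
ver [7+:7] = (word>>7) & 0x7f = 51  ←
tag [5+:2] = (word>>5) & 0x3 = 1
len [3+:2] = (word>>3) & 0x3 = 2
state [0+:3] = (word>>0) & 0x7 = 7

51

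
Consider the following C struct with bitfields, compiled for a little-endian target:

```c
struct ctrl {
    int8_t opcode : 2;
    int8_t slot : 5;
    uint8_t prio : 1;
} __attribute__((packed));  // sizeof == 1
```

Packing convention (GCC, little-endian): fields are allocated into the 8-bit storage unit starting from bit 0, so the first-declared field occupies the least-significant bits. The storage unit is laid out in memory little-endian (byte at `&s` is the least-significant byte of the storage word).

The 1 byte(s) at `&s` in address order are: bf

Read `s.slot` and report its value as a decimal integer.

[0]=0xbf (little-endian) → word 0xbf
opcode [0+:2] = (word>>0) & 0x3 = 3
slot [2+:5] = (word>>2) & 0x1f = 15  ←
prio [7+:1] = (word>>7) & 0x1 = 1
slot signed 5b, MSB=0: value = 15

15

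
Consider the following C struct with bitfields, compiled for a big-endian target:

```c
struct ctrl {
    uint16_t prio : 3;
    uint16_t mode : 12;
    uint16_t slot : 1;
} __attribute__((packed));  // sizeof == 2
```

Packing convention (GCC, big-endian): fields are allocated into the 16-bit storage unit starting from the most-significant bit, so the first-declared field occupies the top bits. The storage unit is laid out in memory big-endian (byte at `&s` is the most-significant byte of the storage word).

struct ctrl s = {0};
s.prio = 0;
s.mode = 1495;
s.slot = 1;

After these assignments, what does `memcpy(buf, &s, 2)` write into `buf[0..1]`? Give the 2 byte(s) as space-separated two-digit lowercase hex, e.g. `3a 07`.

prio:3 = 0 → 0x0 << 13 → word 0x0000
mode:12 = 1495 → 0x5d7 << 1 → word 0x0bae
slot:1 = 1 → 0x1 << 0 → word 0x0baf
word = 0x0baf → big-endian bytes:
  [0]=0x0b  [1]=0xaf

0b af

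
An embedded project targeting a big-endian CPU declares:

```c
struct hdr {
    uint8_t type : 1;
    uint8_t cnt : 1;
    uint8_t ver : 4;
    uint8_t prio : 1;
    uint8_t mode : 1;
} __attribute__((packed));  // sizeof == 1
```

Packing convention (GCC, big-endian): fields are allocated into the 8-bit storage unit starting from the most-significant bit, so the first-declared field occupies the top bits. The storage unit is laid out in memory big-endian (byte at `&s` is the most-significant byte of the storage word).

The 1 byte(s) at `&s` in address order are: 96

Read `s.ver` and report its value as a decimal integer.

5

[0]=0x96 (big-endian) → word 0x96
type:1 @ bit 7 → (0x96>>7)&0x1 = 0x1
cnt:1 @ bit 6 → (0x96>>6)&0x1 = 0x0
ver:4 @ bit 2 → (0x96>>2)&0xf = 0x5  ←
prio:1 @ bit 1 → (0x96>>1)&0x1 = 0x1
mode:1 @ bit 0 → (0x96>>0)&0x1 = 0x0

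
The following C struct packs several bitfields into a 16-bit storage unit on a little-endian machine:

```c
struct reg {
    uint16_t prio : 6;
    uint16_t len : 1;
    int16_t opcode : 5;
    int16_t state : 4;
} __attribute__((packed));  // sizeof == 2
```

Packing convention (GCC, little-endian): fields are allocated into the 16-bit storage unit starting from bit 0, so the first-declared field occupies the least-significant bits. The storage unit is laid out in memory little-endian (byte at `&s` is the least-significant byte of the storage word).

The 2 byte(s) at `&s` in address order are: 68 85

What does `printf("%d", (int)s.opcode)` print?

[0]=0x68 [1]=0x85 (little-endian) → word 0x8568
prio [0+:6] = (word>>0) & 0x3f = 40
len [6+:1] = (word>>6) & 0x1 = 1
opcode [7+:5] = (word>>7) & 0x1f = 10  ←
state [12+:4] = (word>>12) & 0xf = 8
opcode signed 5b, MSB=0: value = 10

10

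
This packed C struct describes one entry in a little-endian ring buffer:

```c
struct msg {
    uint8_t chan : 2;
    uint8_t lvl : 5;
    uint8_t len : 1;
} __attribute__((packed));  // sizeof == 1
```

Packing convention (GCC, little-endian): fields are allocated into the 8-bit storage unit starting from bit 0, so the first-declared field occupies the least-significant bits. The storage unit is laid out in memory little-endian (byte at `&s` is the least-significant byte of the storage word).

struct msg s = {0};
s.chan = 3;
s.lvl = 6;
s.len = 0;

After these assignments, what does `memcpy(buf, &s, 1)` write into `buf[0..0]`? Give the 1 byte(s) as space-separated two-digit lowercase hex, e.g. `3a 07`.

1b

[0+:2] chan=3 & 0x3 = 0x3; word=0x03
[2+:5] lvl=6 & 0x1f = 0x6; word=0x1b
[7+:1] len=0 & 0x1 = 0x0; word=0x1b
word = 0x1b → little-endian bytes:
  [0]=0x1b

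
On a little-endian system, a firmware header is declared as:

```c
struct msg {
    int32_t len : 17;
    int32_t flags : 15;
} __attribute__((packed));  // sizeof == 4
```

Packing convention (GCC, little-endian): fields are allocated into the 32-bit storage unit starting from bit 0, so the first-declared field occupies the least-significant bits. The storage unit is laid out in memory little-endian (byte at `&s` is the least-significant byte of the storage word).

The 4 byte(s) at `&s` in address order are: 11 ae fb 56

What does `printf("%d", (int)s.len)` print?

[0]=0x11 [1]=0xae [2]=0xfb [3]=0x56 (little-endian) → word 0x56fbae11
len [0+:17] = (word>>0) & 0x1ffff = 110097  ←
flags [17+:15] = (word>>17) & 0x7fff = 11133
len signed 17b, MSB=1: 110097 - 131072 = -20975

-20975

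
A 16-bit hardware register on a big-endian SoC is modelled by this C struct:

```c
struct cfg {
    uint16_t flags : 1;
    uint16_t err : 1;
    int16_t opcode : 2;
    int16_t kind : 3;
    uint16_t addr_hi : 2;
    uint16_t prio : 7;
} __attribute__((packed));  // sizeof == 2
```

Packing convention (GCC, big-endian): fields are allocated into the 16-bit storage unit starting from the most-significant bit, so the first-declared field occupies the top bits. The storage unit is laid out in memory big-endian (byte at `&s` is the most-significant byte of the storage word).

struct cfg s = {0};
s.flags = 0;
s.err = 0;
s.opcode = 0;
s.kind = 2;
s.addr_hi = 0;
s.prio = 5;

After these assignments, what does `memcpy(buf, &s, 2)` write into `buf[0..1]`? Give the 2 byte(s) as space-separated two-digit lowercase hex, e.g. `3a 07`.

04 05

[15+:1] flags=0 & 0x1 = 0x0; word=0x0000
[14+:1] err=0 & 0x1 = 0x0; word=0x0000
[12+:2] opcode=0 & 0x3 = 0x0; word=0x0000
[9+:3] kind=2 & 0x7 = 0x2; word=0x0400
[7+:2] addr_hi=0 & 0x3 = 0x0; word=0x0400
[0+:7] prio=5 & 0x7f = 0x5; word=0x0405
word = 0x0405 → big-endian bytes:
  [0]=0x04  [1]=0x05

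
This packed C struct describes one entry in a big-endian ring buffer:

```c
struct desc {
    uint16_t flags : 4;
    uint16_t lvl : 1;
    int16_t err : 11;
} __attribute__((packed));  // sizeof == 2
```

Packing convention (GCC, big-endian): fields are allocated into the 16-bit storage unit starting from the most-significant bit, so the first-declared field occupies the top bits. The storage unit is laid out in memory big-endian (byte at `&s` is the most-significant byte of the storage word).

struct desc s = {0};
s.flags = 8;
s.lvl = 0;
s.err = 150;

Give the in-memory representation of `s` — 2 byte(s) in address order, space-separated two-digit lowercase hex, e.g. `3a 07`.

80 96

[12+:4] flags=8 & 0xf = 0x8; word=0x8000
[11+:1] lvl=0 & 0x1 = 0x0; word=0x8000
[0+:11] err=150 & 0x7ff = 0x96; word=0x8096
word = 0x8096 → big-endian bytes:
  [0]=0x80  [1]=0x96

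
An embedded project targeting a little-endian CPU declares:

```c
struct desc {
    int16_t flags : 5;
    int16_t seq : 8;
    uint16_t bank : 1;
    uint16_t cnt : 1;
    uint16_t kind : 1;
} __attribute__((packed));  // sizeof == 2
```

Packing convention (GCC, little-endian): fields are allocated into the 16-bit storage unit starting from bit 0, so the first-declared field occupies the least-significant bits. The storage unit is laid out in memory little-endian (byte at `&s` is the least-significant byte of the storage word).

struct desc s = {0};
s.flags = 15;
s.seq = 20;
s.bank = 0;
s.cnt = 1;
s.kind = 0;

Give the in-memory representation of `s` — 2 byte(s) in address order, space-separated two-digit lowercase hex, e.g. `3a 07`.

flags (5b) val=15 bits=0xf at bit 0: 0x000f
seq (8b) val=20 bits=0x14 at bit 5: 0x028f
bank (1b) val=0 bits=0x0 at bit 13: 0x028f
cnt (1b) val=1 bits=0x1 at bit 14: 0x428f
kind (1b) val=0 bits=0x0 at bit 15: 0x428f
word = 0x428f → little-endian bytes:
  [0]=0x8f  [1]=0x42

8f 42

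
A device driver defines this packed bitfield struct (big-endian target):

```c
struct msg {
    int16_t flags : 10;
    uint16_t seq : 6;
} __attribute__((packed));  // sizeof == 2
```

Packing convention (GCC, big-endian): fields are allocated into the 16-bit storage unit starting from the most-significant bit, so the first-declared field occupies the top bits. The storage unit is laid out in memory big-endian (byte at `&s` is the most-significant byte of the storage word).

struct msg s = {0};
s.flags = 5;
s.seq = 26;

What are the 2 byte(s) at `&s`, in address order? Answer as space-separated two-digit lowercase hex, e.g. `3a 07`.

flags (10b) val=5 bits=0x5 at bit 6: 0x0140
seq (6b) val=26 bits=0x1a at bit 0: 0x015a
word = 0x015a → big-endian bytes:
  [0]=0x01  [1]=0x5a

01 5a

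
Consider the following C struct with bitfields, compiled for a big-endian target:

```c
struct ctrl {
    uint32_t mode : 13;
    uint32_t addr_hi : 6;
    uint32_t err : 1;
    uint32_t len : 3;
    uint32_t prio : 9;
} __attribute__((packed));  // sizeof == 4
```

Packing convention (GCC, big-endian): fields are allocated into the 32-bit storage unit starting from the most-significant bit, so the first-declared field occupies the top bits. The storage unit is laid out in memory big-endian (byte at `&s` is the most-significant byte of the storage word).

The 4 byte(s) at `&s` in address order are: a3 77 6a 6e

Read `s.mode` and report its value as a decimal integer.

[0]=0xa3 [1]=0x77 [2]=0x6a [3]=0x6e (big-endian) → word 0xa3776a6e
mode [19+:13] = (word>>19) & 0x1fff = 5230  ←
addr_hi [13+:6] = (word>>13) & 0x3f = 59
err [12+:1] = (word>>12) & 0x1 = 0
len [9+:3] = (word>>9) & 0x7 = 5
prio [0+:9] = (word>>0) & 0x1ff = 110

5230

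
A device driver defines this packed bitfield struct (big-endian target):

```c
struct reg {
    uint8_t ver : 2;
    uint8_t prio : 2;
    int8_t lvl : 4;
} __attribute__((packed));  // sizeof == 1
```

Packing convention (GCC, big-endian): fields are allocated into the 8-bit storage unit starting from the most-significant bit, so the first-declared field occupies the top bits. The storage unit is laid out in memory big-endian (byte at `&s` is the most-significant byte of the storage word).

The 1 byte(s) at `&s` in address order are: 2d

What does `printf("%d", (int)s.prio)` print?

2

[0]=0x2d (big-endian) → word 0x2d
ver:2 @ bit 6 → (0x2d>>6)&0x3 = 0x0
prio:2 @ bit 4 → (0x2d>>4)&0x3 = 0x2  ←
lvl:4 @ bit 0 → (0x2d>>0)&0xf = 0xd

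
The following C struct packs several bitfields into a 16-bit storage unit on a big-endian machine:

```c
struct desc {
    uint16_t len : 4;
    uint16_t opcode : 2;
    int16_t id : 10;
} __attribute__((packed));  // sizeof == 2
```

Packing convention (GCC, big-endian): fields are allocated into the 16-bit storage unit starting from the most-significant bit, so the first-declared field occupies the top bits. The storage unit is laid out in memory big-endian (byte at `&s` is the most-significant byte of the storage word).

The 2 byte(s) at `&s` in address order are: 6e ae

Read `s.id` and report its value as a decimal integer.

-338

[0]=0x6e [1]=0xae (big-endian) → word 0x6eae
len:4 @ bit 12 → (0x6eae>>12)&0xf = 0x6
opcode:2 @ bit 10 → (0x6eae>>10)&0x3 = 0x3
id:10 @ bit 0 → (0x6eae>>0)&0x3ff = 0x2ae  ←
id signed 10b, MSB=1: 686 - 1024 = -338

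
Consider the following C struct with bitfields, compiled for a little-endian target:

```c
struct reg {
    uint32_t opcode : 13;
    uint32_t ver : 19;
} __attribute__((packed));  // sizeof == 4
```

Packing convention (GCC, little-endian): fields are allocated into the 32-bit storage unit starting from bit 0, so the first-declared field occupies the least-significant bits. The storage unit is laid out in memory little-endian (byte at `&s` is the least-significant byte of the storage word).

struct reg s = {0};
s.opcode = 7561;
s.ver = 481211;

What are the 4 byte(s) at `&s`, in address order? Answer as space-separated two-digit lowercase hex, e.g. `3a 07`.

opcode (13b) val=7561 bits=0x1d89 at bit 0: 0x00001d89
ver (19b) val=481211 bits=0x757bb at bit 13: 0xeaf77d89
word = 0xeaf77d89 → little-endian bytes:
  [0]=0x89  [1]=0x7d  [2]=0xf7  [3]=0xea

89 7d f7 ea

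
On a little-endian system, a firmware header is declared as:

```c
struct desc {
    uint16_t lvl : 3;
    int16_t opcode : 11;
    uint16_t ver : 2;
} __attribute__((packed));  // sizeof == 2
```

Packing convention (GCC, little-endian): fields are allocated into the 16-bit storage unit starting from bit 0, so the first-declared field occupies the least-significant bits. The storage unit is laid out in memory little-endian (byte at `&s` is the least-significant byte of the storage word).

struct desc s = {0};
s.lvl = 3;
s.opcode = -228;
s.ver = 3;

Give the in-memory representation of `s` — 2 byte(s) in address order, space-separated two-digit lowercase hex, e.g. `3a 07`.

e3 f8

lvl:3 = 3 → 0x3 << 0 → word 0x0003
opcode:11 = -228 → 0x71c << 3 → word 0x38e3
ver:2 = 3 → 0x3 << 14 → word 0xf8e3
word = 0xf8e3 → little-endian bytes:
  [0]=0xe3  [1]=0xf8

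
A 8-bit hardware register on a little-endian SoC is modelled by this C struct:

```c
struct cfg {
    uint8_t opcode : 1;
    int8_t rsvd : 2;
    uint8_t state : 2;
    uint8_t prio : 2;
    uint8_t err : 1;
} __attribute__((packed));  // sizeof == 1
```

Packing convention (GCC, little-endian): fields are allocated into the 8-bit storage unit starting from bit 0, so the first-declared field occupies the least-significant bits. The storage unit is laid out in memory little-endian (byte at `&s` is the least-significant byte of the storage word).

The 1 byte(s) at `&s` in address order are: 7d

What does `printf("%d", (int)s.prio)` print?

[0]=0x7d (little-endian) → word 0x7d
opcode [0+:1] = (word>>0) & 0x1 = 1
rsvd [1+:2] = (word>>1) & 0x3 = 2
state [3+:2] = (word>>3) & 0x3 = 3
prio [5+:2] = (word>>5) & 0x3 = 3  ←
err [7+:1] = (word>>7) & 0x1 = 0

3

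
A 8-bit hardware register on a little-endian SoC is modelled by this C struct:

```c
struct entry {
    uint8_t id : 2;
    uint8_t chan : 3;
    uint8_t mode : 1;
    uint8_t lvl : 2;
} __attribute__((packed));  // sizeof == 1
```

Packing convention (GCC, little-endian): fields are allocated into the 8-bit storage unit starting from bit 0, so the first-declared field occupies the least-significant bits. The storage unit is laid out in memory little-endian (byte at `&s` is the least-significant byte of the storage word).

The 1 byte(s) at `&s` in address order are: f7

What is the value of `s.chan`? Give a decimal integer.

[0]=0xf7 (little-endian) → word 0xf7
id [0+:2] = (word>>0) & 0x3 = 3
chan [2+:3] = (word>>2) & 0x7 = 5  ←
mode [5+:1] = (word>>5) & 0x1 = 1
lvl [6+:2] = (word>>6) & 0x3 = 3

5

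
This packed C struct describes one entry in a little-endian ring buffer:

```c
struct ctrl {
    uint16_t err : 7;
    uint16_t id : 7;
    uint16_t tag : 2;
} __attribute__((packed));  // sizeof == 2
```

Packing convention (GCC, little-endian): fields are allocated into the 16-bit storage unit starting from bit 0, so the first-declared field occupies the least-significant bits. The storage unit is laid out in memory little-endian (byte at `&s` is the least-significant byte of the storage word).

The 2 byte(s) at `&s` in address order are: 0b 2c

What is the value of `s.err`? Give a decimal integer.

[0]=0x0b [1]=0x2c (little-endian) → word 0x2c0b
err [0+:7] = (word>>0) & 0x7f = 11  ←
id [7+:7] = (word>>7) & 0x7f = 88
tag [14+:2] = (word>>14) & 0x3 = 0

11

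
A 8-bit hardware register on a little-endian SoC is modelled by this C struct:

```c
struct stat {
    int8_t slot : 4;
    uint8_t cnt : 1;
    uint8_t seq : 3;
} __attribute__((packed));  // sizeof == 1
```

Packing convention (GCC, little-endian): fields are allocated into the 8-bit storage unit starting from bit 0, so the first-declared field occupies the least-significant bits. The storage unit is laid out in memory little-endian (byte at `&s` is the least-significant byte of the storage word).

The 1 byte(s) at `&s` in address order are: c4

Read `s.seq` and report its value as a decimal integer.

6

[0]=0xc4 (little-endian) → word 0xc4
slot [0+:4] = (word>>0) & 0xf = 4
cnt [4+:1] = (word>>4) & 0x1 = 0
seq [5+:3] = (word>>5) & 0x7 = 6  ←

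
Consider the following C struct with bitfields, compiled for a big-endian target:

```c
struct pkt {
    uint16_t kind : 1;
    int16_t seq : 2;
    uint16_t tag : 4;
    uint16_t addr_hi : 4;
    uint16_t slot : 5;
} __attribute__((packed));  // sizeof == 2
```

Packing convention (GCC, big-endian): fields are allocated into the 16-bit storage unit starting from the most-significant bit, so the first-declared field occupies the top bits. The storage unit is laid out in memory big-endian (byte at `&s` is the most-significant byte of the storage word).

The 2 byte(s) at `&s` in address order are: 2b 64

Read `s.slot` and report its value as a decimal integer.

[0]=0x2b [1]=0x64 (big-endian) → word 0x2b64
kind [15+:1] = (word>>15) & 0x1 = 0
seq [13+:2] = (word>>13) & 0x3 = 1
tag [9+:4] = (word>>9) & 0xf = 5
addr_hi [5+:4] = (word>>5) & 0xf = 11
slot [0+:5] = (word>>0) & 0x1f = 4  ←

4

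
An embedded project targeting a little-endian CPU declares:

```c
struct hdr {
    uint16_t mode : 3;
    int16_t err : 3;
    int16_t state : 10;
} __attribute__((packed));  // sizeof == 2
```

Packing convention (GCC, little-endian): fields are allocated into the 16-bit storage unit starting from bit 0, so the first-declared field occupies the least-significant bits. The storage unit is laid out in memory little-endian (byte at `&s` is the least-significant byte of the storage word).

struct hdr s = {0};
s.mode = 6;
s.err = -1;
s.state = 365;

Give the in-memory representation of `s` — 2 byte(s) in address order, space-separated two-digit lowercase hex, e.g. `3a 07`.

[0+:3] mode=6 & 0x7 = 0x6; word=0x0006
[3+:3] err=-1 & 0x7 = 0x7; word=0x003e
[6+:10] state=365 & 0x3ff = 0x16d; word=0x5b7e
word = 0x5b7e → little-endian bytes:
  [0]=0x7e  [1]=0x5b

7e 5b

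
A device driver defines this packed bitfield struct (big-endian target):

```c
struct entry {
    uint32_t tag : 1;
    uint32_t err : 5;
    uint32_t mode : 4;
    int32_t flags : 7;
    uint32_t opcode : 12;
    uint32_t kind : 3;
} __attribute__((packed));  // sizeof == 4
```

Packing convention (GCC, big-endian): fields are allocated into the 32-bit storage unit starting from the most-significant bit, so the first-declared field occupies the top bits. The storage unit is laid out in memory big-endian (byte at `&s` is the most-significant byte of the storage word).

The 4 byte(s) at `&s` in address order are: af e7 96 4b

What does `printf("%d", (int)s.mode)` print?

15

[0]=0xaf [1]=0xe7 [2]=0x96 [3]=0x4b (big-endian) → word 0xafe7964b
tag [31+:1] = (word>>31) & 0x1 = 1
err [26+:5] = (word>>26) & 0x1f = 11
mode [22+:4] = (word>>22) & 0xf = 15  ←
flags [15+:7] = (word>>15) & 0x7f = 79
opcode [3+:12] = (word>>3) & 0xfff = 713
kind [0+:3] = (word>>0) & 0x7 = 3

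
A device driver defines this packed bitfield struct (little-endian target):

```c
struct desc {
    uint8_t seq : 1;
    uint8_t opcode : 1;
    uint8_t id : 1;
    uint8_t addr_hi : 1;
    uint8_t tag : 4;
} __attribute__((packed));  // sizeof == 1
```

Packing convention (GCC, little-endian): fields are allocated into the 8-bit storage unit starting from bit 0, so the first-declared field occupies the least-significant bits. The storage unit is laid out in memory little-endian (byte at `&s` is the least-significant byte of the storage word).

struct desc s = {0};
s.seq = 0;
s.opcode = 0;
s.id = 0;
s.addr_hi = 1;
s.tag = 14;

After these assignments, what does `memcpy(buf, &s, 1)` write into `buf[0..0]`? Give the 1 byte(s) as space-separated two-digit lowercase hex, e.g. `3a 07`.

e8

[0+:1] seq=0 & 0x1 = 0x0; word=0x00
[1+:1] opcode=0 & 0x1 = 0x0; word=0x00
[2+:1] id=0 & 0x1 = 0x0; word=0x00
[3+:1] addr_hi=1 & 0x1 = 0x1; word=0x08
[4+:4] tag=14 & 0xf = 0xe; word=0xe8
word = 0xe8 → little-endian bytes:
  [0]=0xe8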